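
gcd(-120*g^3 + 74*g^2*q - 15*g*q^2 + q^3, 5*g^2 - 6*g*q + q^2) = -5*g + q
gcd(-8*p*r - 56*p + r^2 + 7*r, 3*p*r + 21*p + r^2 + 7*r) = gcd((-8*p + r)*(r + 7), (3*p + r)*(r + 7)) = r + 7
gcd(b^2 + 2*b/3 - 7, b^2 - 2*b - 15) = b + 3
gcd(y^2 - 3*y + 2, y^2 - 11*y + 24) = 1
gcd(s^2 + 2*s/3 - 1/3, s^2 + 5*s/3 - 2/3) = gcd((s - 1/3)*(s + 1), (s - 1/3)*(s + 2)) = s - 1/3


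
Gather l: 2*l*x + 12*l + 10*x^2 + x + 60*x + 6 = l*(2*x + 12) + 10*x^2 + 61*x + 6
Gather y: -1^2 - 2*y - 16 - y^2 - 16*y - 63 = -y^2 - 18*y - 80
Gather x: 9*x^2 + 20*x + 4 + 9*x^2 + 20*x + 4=18*x^2 + 40*x + 8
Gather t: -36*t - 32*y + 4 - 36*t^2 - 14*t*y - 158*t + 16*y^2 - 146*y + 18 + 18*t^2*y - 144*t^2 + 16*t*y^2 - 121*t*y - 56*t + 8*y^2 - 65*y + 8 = t^2*(18*y - 180) + t*(16*y^2 - 135*y - 250) + 24*y^2 - 243*y + 30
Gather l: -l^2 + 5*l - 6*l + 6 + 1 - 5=-l^2 - l + 2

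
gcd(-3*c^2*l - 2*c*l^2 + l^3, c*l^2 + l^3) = c*l + l^2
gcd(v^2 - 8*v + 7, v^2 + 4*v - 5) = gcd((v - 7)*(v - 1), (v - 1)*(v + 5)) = v - 1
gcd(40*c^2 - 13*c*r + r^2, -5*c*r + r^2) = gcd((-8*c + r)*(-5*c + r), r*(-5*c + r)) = -5*c + r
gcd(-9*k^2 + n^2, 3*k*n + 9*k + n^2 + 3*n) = 3*k + n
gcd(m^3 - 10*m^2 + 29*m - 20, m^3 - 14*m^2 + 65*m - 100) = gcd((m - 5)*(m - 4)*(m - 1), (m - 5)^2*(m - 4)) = m^2 - 9*m + 20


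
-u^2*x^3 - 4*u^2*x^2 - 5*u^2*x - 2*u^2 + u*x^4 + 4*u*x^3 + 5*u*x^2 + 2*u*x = (-u + x)*(x + 1)*(x + 2)*(u*x + u)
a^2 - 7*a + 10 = (a - 5)*(a - 2)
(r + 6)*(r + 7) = r^2 + 13*r + 42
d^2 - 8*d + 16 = (d - 4)^2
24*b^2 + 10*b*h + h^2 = (4*b + h)*(6*b + h)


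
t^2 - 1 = (t - 1)*(t + 1)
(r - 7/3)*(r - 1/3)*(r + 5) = r^3 + 7*r^2/3 - 113*r/9 + 35/9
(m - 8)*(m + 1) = m^2 - 7*m - 8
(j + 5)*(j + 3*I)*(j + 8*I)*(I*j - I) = I*j^4 - 11*j^3 + 4*I*j^3 - 44*j^2 - 29*I*j^2 + 55*j - 96*I*j + 120*I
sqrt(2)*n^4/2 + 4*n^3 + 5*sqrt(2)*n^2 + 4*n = n*(n + sqrt(2))*(n + 2*sqrt(2))*(sqrt(2)*n/2 + 1)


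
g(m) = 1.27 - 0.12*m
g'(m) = -0.120000000000000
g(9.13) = 0.17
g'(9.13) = -0.12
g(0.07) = 1.26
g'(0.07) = -0.12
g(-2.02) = 1.51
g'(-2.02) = -0.12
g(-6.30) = 2.03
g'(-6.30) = -0.12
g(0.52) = 1.21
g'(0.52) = -0.12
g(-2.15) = 1.53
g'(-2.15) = -0.12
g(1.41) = 1.10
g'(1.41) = -0.12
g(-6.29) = 2.02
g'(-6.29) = -0.12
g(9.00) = 0.19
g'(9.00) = -0.12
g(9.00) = 0.19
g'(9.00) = -0.12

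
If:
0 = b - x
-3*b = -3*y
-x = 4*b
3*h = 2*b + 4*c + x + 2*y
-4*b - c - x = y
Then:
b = 0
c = 0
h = 0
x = 0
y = 0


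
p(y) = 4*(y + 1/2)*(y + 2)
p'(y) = 8*y + 10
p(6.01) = 208.58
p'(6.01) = 58.08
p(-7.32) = 145.13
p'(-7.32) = -48.56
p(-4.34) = 35.94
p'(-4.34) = -24.72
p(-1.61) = -1.73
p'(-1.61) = -2.88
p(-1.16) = -2.22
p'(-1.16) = 0.72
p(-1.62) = -1.70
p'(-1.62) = -2.96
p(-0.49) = 0.06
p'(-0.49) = 6.08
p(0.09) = 4.93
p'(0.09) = 10.72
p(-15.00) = 754.00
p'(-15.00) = -110.00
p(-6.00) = 88.00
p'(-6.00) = -38.00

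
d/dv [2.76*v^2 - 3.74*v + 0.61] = 5.52*v - 3.74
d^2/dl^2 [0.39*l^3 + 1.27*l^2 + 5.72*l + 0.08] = 2.34*l + 2.54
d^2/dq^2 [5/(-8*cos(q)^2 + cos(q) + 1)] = 5*(-256*sin(q)^4 + 161*sin(q)^2 - 29*cos(q) + 6*cos(3*q) + 113)/(8*sin(q)^2 + cos(q) - 7)^3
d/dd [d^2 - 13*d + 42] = 2*d - 13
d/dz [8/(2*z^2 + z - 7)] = 8*(-4*z - 1)/(2*z^2 + z - 7)^2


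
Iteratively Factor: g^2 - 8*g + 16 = (g - 4)*(g - 4)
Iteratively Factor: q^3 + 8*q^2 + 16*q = (q + 4)*(q^2 + 4*q) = (q + 4)^2*(q)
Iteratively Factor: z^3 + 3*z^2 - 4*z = (z - 1)*(z^2 + 4*z) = z*(z - 1)*(z + 4)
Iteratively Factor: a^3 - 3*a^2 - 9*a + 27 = (a + 3)*(a^2 - 6*a + 9) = (a - 3)*(a + 3)*(a - 3)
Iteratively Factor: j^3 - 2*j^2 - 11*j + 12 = (j - 1)*(j^2 - j - 12) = (j - 1)*(j + 3)*(j - 4)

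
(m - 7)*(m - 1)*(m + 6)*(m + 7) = m^4 + 5*m^3 - 55*m^2 - 245*m + 294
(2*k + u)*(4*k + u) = 8*k^2 + 6*k*u + u^2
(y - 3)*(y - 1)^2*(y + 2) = y^4 - 3*y^3 - 3*y^2 + 11*y - 6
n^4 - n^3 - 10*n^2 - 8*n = n*(n - 4)*(n + 1)*(n + 2)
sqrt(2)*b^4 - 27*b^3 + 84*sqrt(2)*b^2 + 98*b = b*(b - 7*sqrt(2))^2*(sqrt(2)*b + 1)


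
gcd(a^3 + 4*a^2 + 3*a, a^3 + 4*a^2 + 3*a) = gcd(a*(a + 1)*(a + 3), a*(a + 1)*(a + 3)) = a^3 + 4*a^2 + 3*a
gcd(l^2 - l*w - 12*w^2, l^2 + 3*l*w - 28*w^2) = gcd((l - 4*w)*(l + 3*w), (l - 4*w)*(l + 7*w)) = -l + 4*w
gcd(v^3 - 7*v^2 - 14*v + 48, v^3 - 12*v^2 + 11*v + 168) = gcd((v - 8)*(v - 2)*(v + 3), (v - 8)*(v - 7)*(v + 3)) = v^2 - 5*v - 24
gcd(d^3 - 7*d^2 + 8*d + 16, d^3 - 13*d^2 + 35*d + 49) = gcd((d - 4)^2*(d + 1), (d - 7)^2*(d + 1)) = d + 1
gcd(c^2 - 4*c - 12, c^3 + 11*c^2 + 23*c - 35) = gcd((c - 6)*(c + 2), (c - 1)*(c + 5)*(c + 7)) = 1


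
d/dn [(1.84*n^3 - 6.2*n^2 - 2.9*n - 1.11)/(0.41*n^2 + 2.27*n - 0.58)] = (0.7544*n^4 + 8.3536*n^3 - 16.0866*n^2 + 8.1022*n + 4.2017)/(0.1681*n^4 + 1.8614*n^3 + 4.6773*n^2 - 2.6332*n + 0.3364)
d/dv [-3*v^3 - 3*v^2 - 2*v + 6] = -9*v^2 - 6*v - 2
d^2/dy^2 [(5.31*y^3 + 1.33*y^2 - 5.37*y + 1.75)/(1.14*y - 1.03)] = (13.801752*y^3 - 37.410012*y^2 + 33.800274*y - 5.240314)/(1.481544*y^3 - 4.015764*y^2 + 3.628278*y - 1.092727)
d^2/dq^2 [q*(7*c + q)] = 2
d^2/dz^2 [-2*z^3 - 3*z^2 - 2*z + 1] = -12*z - 6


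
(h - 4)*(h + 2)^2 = h^3 - 12*h - 16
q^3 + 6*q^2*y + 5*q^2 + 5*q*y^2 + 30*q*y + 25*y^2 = (q + 5)*(q + y)*(q + 5*y)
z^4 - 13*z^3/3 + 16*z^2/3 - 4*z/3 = z*(z - 2)^2*(z - 1/3)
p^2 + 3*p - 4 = (p - 1)*(p + 4)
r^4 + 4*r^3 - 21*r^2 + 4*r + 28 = (r - 2)^2*(r + 1)*(r + 7)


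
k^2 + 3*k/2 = k*(k + 3/2)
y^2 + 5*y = y*(y + 5)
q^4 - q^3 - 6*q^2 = q^2*(q - 3)*(q + 2)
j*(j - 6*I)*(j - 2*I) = j^3 - 8*I*j^2 - 12*j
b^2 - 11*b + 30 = (b - 6)*(b - 5)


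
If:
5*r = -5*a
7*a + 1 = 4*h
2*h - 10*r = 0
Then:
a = -1/27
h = 5/27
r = 1/27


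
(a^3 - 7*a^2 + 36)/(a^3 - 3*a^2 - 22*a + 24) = (a^2 - a - 6)/(a^2 + 3*a - 4)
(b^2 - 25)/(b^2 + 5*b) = (b - 5)/b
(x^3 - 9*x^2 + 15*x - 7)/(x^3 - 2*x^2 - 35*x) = (x^2 - 2*x + 1)/(x*(x + 5))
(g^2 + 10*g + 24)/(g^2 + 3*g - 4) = (g + 6)/(g - 1)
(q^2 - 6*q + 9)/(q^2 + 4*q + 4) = (q^2 - 6*q + 9)/(q^2 + 4*q + 4)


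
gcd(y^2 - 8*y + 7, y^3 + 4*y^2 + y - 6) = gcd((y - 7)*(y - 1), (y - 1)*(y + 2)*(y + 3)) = y - 1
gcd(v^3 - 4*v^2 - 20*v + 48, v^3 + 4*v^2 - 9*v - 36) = v + 4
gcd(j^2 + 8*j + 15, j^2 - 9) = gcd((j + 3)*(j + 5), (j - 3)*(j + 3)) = j + 3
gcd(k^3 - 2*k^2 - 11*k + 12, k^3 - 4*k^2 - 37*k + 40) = k - 1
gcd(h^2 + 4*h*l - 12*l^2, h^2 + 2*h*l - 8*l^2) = h - 2*l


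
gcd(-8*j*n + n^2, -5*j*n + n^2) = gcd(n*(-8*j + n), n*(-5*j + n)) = n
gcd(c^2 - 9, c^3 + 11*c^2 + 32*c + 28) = 1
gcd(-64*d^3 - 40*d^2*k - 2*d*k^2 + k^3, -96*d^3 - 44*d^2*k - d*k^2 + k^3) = 32*d^2 + 4*d*k - k^2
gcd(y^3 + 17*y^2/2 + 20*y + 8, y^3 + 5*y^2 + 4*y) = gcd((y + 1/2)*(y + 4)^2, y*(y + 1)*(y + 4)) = y + 4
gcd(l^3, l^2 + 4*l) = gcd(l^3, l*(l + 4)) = l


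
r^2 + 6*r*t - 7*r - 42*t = (r - 7)*(r + 6*t)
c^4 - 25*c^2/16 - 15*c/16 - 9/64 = (c - 3/2)*(c + 1/4)*(c + 1/2)*(c + 3/4)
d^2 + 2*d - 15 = (d - 3)*(d + 5)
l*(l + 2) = l^2 + 2*l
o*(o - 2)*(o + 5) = o^3 + 3*o^2 - 10*o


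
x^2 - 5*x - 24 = (x - 8)*(x + 3)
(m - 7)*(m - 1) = m^2 - 8*m + 7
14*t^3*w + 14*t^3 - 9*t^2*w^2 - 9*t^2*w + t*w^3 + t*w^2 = (-7*t + w)*(-2*t + w)*(t*w + t)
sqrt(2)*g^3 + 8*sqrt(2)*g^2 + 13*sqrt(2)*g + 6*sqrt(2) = (g + 1)*(g + 6)*(sqrt(2)*g + sqrt(2))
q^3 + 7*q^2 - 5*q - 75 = (q - 3)*(q + 5)^2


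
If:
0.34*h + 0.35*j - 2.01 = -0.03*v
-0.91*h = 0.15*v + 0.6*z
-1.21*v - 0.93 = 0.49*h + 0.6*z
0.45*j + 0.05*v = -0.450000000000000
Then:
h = 6.99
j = -1.21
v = 1.89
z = -11.08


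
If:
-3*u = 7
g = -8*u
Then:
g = 56/3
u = -7/3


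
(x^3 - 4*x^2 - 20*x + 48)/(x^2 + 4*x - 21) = (x^3 - 4*x^2 - 20*x + 48)/(x^2 + 4*x - 21)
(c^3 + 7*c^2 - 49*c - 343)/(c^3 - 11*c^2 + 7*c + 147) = (c^2 + 14*c + 49)/(c^2 - 4*c - 21)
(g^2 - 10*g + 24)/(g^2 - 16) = (g - 6)/(g + 4)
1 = 1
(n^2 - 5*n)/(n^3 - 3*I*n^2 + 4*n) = (n - 5)/(n^2 - 3*I*n + 4)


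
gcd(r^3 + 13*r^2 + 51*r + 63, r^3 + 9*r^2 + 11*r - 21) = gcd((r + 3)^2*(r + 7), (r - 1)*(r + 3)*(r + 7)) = r^2 + 10*r + 21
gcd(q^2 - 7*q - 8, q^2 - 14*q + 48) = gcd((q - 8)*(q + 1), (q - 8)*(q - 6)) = q - 8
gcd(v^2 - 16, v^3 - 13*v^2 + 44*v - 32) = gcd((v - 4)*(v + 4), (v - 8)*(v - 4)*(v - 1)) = v - 4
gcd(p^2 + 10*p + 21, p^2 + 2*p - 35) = p + 7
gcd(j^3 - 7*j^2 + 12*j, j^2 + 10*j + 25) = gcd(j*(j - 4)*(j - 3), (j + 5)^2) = 1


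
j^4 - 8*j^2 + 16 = (j - 2)^2*(j + 2)^2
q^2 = q^2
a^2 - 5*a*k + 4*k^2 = (a - 4*k)*(a - k)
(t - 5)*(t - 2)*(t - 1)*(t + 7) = t^4 - t^3 - 39*t^2 + 109*t - 70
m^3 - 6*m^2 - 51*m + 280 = (m - 8)*(m - 5)*(m + 7)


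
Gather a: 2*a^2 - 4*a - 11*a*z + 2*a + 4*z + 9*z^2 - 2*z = 2*a^2 + a*(-11*z - 2) + 9*z^2 + 2*z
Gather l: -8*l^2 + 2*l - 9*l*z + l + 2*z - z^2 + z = -8*l^2 + l*(3 - 9*z) - z^2 + 3*z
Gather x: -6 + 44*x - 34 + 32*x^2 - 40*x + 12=32*x^2 + 4*x - 28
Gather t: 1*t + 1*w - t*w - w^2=t*(1 - w) - w^2 + w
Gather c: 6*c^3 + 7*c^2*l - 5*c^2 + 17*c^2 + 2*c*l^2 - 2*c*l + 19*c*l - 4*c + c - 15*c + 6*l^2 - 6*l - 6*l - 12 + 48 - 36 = 6*c^3 + c^2*(7*l + 12) + c*(2*l^2 + 17*l - 18) + 6*l^2 - 12*l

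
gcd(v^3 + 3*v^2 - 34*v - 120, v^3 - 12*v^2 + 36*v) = v - 6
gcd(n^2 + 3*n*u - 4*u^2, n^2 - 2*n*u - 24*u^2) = n + 4*u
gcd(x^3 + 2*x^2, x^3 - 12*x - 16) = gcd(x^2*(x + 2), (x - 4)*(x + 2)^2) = x + 2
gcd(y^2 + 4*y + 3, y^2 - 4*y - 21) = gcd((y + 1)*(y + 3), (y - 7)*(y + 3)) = y + 3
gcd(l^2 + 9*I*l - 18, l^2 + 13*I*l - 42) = l + 6*I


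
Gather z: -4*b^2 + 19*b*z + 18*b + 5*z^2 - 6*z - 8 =-4*b^2 + 18*b + 5*z^2 + z*(19*b - 6) - 8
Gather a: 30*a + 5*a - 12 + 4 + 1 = 35*a - 7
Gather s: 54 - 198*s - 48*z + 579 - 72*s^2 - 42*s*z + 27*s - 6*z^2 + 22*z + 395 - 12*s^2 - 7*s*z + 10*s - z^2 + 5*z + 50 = -84*s^2 + s*(-49*z - 161) - 7*z^2 - 21*z + 1078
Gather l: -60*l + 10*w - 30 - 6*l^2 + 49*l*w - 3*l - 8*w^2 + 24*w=-6*l^2 + l*(49*w - 63) - 8*w^2 + 34*w - 30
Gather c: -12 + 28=16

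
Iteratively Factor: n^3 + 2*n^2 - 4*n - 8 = (n + 2)*(n^2 - 4) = (n + 2)^2*(n - 2)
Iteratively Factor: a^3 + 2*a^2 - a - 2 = (a + 1)*(a^2 + a - 2) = (a - 1)*(a + 1)*(a + 2)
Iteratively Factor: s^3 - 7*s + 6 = (s - 2)*(s^2 + 2*s - 3) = (s - 2)*(s - 1)*(s + 3)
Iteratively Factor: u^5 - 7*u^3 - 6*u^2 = (u)*(u^4 - 7*u^2 - 6*u) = u*(u - 3)*(u^3 + 3*u^2 + 2*u) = u*(u - 3)*(u + 2)*(u^2 + u) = u*(u - 3)*(u + 1)*(u + 2)*(u)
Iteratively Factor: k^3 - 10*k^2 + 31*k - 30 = (k - 3)*(k^2 - 7*k + 10) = (k - 3)*(k - 2)*(k - 5)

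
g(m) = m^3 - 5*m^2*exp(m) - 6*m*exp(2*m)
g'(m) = -5*m^2*exp(m) + 3*m^2 - 12*m*exp(2*m) - 10*m*exp(m) - 6*exp(2*m)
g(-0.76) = -0.79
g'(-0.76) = 4.62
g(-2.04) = -10.99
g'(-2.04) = 12.74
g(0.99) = -55.24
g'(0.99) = -166.39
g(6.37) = -13155979.79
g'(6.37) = -28277804.29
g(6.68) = -25593065.33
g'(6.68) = -54866863.48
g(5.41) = -1655927.90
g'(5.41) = -3591523.31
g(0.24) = -2.68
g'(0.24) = -17.60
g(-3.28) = -37.28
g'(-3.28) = 31.53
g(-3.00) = -29.20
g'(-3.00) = 26.33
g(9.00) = -3548919353.41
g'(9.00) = -7489247265.20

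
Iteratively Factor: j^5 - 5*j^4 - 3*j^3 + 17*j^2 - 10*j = (j)*(j^4 - 5*j^3 - 3*j^2 + 17*j - 10) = j*(j + 2)*(j^3 - 7*j^2 + 11*j - 5) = j*(j - 1)*(j + 2)*(j^2 - 6*j + 5) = j*(j - 1)^2*(j + 2)*(j - 5)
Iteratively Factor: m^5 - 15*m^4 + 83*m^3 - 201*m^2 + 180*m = (m)*(m^4 - 15*m^3 + 83*m^2 - 201*m + 180) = m*(m - 3)*(m^3 - 12*m^2 + 47*m - 60) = m*(m - 3)^2*(m^2 - 9*m + 20) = m*(m - 5)*(m - 3)^2*(m - 4)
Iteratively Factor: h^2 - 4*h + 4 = (h - 2)*(h - 2)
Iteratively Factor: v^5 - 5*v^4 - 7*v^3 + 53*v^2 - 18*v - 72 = (v + 3)*(v^4 - 8*v^3 + 17*v^2 + 2*v - 24) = (v - 4)*(v + 3)*(v^3 - 4*v^2 + v + 6) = (v - 4)*(v - 3)*(v + 3)*(v^2 - v - 2) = (v - 4)*(v - 3)*(v + 1)*(v + 3)*(v - 2)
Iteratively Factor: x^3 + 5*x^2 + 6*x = (x + 2)*(x^2 + 3*x) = (x + 2)*(x + 3)*(x)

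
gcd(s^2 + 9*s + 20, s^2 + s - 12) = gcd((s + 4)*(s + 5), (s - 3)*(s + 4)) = s + 4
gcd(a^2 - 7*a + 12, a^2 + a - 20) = a - 4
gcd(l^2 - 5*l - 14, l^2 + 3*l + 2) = l + 2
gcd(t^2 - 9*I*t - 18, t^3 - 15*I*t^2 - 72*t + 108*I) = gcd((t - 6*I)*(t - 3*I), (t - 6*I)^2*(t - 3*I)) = t^2 - 9*I*t - 18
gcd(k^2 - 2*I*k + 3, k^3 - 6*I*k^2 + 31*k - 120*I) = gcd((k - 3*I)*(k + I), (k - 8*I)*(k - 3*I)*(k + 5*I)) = k - 3*I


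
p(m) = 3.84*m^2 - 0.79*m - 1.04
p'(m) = 7.68*m - 0.79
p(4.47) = 72.16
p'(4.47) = 33.54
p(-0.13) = -0.87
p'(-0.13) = -1.79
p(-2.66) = 28.23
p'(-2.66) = -21.22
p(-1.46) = 8.30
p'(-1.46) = -12.00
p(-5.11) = 103.27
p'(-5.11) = -40.03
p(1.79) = 9.85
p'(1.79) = 12.96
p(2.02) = 13.03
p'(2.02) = 14.72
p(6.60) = 161.02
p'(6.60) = 49.90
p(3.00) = 31.15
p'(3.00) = 22.25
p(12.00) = 542.44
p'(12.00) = 91.37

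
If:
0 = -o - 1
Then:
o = -1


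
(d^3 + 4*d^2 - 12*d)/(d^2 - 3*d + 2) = d*(d + 6)/(d - 1)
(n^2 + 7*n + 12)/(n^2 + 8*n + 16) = (n + 3)/(n + 4)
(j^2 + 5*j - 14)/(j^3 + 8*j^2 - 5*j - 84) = (j - 2)/(j^2 + j - 12)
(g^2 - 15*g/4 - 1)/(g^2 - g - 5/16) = 4*(g - 4)/(4*g - 5)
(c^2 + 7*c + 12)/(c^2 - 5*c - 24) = (c + 4)/(c - 8)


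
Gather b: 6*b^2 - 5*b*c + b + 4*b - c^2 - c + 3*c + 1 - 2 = 6*b^2 + b*(5 - 5*c) - c^2 + 2*c - 1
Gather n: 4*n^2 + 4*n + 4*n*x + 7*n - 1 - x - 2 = 4*n^2 + n*(4*x + 11) - x - 3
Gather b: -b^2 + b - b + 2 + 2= 4 - b^2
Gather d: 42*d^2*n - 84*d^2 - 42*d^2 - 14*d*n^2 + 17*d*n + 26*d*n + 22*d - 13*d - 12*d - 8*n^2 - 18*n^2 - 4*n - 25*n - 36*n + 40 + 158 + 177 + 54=d^2*(42*n - 126) + d*(-14*n^2 + 43*n - 3) - 26*n^2 - 65*n + 429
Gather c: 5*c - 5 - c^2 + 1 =-c^2 + 5*c - 4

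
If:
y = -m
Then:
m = -y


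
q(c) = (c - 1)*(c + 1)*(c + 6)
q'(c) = (c - 1)*(c + 1) + (c - 1)*(c + 6) + (c + 1)*(c + 6) = 3*c^2 + 12*c - 1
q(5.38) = 318.01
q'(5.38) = 150.39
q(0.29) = -5.76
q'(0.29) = 2.73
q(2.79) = 59.63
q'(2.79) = 55.83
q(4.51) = 203.26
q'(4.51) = 114.14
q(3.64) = 118.09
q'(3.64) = 82.43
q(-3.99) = 29.99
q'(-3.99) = -1.12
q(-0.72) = -2.54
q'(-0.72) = -8.08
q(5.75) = 376.73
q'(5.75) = 167.19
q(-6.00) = 0.00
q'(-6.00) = 35.00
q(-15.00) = -2016.00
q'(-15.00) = 494.00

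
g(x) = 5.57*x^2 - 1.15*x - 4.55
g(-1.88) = 17.30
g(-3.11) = 52.90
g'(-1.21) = -14.63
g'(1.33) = 13.67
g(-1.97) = 19.33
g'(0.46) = 3.97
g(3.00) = 42.13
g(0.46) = -3.90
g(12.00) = 783.73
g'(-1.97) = -23.10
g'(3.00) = 32.27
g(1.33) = 3.77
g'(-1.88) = -22.09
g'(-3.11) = -35.80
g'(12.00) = 132.53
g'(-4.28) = -48.83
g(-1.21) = 5.00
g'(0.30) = 2.19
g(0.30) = -4.39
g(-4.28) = 102.41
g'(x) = 11.14*x - 1.15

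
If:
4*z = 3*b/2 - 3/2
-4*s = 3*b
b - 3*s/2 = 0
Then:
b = 0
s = 0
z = -3/8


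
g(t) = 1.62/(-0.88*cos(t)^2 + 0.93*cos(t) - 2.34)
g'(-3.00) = -0.04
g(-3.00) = -0.39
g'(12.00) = 0.10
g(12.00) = -0.74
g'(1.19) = 0.09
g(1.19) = -0.77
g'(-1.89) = -0.31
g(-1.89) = -0.60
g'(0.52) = -0.10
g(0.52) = -0.74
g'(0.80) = -0.08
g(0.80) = -0.76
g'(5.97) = 0.07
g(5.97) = -0.72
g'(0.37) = -0.08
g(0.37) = -0.72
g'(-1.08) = -0.03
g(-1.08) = -0.77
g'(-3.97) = 0.22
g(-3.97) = -0.48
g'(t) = 1.62*(-1.76*sin(t)*cos(t) + 0.93*sin(t))/(-0.88*cos(t)^2 + 0.93*cos(t) - 2.34)^2 = (1.5066 - 2.8512*cos(t))*sin(t)/(0.88*cos(t)^2 - 0.93*cos(t) + 2.34)^2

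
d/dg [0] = 0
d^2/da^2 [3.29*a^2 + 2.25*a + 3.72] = 6.58000000000000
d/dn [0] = 0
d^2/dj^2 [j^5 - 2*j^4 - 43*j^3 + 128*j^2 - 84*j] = 20*j^3 - 24*j^2 - 258*j + 256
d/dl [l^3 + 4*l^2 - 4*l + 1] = 3*l^2 + 8*l - 4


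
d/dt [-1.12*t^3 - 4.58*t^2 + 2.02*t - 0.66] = -3.36*t^2 - 9.16*t + 2.02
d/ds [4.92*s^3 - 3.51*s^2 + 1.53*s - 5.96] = 14.76*s^2 - 7.02*s + 1.53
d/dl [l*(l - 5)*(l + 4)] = 3*l^2 - 2*l - 20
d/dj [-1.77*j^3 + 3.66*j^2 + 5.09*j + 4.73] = -5.31*j^2 + 7.32*j + 5.09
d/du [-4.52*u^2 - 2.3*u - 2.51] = -9.04*u - 2.3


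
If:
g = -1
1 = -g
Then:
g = -1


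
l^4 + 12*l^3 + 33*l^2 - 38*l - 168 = (l - 2)*(l + 3)*(l + 4)*(l + 7)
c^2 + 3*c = c*(c + 3)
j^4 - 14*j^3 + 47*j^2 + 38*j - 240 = (j - 8)*(j - 5)*(j - 3)*(j + 2)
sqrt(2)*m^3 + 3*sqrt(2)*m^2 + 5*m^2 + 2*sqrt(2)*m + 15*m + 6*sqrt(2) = (m + 3)*(m + 2*sqrt(2))*(sqrt(2)*m + 1)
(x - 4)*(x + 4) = x^2 - 16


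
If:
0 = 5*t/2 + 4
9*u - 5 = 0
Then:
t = -8/5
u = 5/9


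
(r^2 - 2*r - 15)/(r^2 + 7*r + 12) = (r - 5)/(r + 4)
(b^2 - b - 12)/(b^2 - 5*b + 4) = (b + 3)/(b - 1)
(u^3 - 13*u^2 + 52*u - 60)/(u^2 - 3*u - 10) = (u^2 - 8*u + 12)/(u + 2)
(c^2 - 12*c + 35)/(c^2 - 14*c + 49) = (c - 5)/(c - 7)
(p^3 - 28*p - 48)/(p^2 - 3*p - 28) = (p^2 - 4*p - 12)/(p - 7)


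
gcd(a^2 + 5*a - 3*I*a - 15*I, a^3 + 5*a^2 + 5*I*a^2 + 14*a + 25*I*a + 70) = a + 5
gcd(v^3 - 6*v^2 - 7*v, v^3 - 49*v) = v^2 - 7*v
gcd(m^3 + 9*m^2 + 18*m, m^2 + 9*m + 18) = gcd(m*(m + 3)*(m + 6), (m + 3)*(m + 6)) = m^2 + 9*m + 18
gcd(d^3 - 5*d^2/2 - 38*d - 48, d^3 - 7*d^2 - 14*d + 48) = d - 8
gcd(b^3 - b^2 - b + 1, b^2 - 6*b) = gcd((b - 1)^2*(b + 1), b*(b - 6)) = 1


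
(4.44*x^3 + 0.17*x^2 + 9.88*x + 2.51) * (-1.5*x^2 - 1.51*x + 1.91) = -6.66*x^5 - 6.9594*x^4 - 6.5963*x^3 - 18.3591*x^2 + 15.0807*x + 4.7941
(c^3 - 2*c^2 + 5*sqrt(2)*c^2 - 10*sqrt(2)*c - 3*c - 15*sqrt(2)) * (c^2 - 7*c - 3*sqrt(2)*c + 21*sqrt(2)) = c^5 - 9*c^4 + 2*sqrt(2)*c^4 - 18*sqrt(2)*c^3 - 19*c^3 + 22*sqrt(2)*c^2 + 291*c^2 - 330*c + 42*sqrt(2)*c - 630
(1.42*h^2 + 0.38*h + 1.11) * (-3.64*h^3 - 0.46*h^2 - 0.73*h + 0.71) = -5.1688*h^5 - 2.0364*h^4 - 5.2518*h^3 + 0.2202*h^2 - 0.5405*h + 0.7881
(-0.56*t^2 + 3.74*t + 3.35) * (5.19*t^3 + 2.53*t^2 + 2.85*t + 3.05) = -2.9064*t^5 + 17.9938*t^4 + 25.2527*t^3 + 17.4265*t^2 + 20.9545*t + 10.2175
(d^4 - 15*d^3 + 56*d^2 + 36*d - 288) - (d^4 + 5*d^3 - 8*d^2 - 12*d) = -20*d^3 + 64*d^2 + 48*d - 288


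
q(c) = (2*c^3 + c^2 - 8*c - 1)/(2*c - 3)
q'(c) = (6*c^2 + 2*c - 8)/(2*c - 3) - 2*(2*c^3 + c^2 - 8*c - 1)/(2*c - 3)^2 = 2*(4*c^3 - 8*c^2 - 3*c + 13)/(4*c^2 - 12*c + 9)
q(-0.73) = -1.03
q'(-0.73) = 0.94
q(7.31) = 66.71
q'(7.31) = 16.68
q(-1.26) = -1.21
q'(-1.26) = -0.26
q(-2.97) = 2.33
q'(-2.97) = -3.84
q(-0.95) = -1.18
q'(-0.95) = 0.43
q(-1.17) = -1.22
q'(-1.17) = -0.06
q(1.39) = 21.89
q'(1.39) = 170.07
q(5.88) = 44.88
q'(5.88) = 13.86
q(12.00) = 166.81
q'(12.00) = 26.02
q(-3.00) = 2.44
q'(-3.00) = -3.90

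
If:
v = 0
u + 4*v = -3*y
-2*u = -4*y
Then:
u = 0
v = 0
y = 0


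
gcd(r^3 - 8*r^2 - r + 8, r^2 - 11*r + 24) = r - 8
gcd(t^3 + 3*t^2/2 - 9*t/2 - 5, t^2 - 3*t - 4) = t + 1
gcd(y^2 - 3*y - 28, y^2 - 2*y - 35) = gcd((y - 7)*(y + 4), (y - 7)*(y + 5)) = y - 7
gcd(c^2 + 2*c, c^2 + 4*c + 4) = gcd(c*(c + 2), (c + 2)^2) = c + 2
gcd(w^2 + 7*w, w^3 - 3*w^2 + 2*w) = w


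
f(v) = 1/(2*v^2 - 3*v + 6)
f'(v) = (3 - 4*v)/(2*v^2 - 3*v + 6)^2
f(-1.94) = 0.05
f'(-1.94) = 0.03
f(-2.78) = 0.03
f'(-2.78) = 0.02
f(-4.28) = 0.02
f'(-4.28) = 0.01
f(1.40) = 0.17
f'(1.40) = -0.08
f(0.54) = 0.20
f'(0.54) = 0.03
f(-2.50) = 0.04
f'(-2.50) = 0.02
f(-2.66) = 0.04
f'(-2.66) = 0.02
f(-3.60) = 0.02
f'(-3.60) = 0.01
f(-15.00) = 0.00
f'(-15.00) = 0.00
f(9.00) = 0.01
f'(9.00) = 0.00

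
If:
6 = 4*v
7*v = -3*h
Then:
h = -7/2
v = 3/2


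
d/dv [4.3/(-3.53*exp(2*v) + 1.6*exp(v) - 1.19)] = (30.358*exp(v) - 6.88)*exp(v)/(3.53*exp(2*v) - 1.6*exp(v) + 1.19)^2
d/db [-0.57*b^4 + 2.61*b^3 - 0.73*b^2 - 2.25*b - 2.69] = -2.28*b^3 + 7.83*b^2 - 1.46*b - 2.25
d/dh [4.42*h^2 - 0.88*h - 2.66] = 8.84*h - 0.88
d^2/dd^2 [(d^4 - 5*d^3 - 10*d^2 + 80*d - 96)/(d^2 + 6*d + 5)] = 2*(d^6 + 18*d^5 + 123*d^4 + 225*d^3 - 438*d^2 - 3303*d - 5626)/(d^6 + 18*d^5 + 123*d^4 + 396*d^3 + 615*d^2 + 450*d + 125)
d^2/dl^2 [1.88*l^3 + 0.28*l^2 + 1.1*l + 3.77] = 11.28*l + 0.56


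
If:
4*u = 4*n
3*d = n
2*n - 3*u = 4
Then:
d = -4/3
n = -4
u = -4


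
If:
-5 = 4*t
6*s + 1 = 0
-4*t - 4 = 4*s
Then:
No Solution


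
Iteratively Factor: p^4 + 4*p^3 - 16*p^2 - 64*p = (p + 4)*(p^3 - 16*p) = p*(p + 4)*(p^2 - 16) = p*(p - 4)*(p + 4)*(p + 4)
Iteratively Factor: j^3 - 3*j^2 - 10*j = (j + 2)*(j^2 - 5*j) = (j - 5)*(j + 2)*(j)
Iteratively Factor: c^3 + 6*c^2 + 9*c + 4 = (c + 4)*(c^2 + 2*c + 1) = (c + 1)*(c + 4)*(c + 1)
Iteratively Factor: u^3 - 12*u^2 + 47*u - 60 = (u - 4)*(u^2 - 8*u + 15) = (u - 4)*(u - 3)*(u - 5)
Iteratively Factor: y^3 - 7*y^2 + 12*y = (y)*(y^2 - 7*y + 12) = y*(y - 4)*(y - 3)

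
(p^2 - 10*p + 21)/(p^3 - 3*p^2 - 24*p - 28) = (p - 3)/(p^2 + 4*p + 4)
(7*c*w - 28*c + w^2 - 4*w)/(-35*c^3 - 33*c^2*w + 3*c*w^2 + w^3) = (w - 4)/(-5*c^2 - 4*c*w + w^2)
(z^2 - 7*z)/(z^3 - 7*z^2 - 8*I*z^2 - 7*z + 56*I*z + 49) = z/(z^2 - 8*I*z - 7)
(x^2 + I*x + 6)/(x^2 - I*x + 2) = (x + 3*I)/(x + I)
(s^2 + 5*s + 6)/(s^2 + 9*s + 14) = (s + 3)/(s + 7)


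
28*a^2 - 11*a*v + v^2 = (-7*a + v)*(-4*a + v)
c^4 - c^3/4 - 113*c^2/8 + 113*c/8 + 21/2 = (c - 3)*(c - 7/4)*(c + 1/2)*(c + 4)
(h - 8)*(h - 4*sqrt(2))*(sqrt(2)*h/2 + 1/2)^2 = h^4/2 - 4*h^3 - 3*sqrt(2)*h^3/2 - 15*h^2/4 + 12*sqrt(2)*h^2 - sqrt(2)*h + 30*h + 8*sqrt(2)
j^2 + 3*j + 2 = (j + 1)*(j + 2)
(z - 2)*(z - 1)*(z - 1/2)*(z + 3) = z^4 - z^3/2 - 7*z^2 + 19*z/2 - 3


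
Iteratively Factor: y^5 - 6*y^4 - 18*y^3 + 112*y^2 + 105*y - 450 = (y - 5)*(y^4 - y^3 - 23*y^2 - 3*y + 90) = (y - 5)*(y - 2)*(y^3 + y^2 - 21*y - 45) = (y - 5)*(y - 2)*(y + 3)*(y^2 - 2*y - 15) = (y - 5)^2*(y - 2)*(y + 3)*(y + 3)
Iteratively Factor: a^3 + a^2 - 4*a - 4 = (a + 1)*(a^2 - 4) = (a + 1)*(a + 2)*(a - 2)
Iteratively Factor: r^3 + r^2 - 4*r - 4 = (r + 2)*(r^2 - r - 2) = (r + 1)*(r + 2)*(r - 2)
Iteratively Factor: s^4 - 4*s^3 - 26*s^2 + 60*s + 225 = (s + 3)*(s^3 - 7*s^2 - 5*s + 75) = (s - 5)*(s + 3)*(s^2 - 2*s - 15) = (s - 5)*(s + 3)^2*(s - 5)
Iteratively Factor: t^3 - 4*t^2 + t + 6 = (t - 2)*(t^2 - 2*t - 3) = (t - 2)*(t + 1)*(t - 3)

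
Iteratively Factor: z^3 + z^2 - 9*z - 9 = (z + 1)*(z^2 - 9) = (z + 1)*(z + 3)*(z - 3)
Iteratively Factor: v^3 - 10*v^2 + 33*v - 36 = (v - 3)*(v^2 - 7*v + 12) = (v - 3)^2*(v - 4)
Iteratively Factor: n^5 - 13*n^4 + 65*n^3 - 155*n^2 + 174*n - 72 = (n - 1)*(n^4 - 12*n^3 + 53*n^2 - 102*n + 72) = (n - 3)*(n - 1)*(n^3 - 9*n^2 + 26*n - 24) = (n - 3)^2*(n - 1)*(n^2 - 6*n + 8) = (n - 4)*(n - 3)^2*(n - 1)*(n - 2)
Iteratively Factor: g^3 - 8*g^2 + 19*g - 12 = (g - 1)*(g^2 - 7*g + 12) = (g - 3)*(g - 1)*(g - 4)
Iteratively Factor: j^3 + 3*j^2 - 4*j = (j + 4)*(j^2 - j) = (j - 1)*(j + 4)*(j)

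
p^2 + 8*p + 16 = (p + 4)^2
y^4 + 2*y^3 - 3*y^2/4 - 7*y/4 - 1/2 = (y - 1)*(y + 1/2)^2*(y + 2)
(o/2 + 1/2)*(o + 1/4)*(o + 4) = o^3/2 + 21*o^2/8 + 21*o/8 + 1/2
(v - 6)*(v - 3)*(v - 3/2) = v^3 - 21*v^2/2 + 63*v/2 - 27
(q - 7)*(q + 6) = q^2 - q - 42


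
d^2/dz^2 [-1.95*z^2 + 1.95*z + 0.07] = -3.90000000000000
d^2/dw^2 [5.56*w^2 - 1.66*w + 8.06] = 11.1200000000000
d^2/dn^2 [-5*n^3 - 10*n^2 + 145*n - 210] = -30*n - 20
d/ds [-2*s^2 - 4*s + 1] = -4*s - 4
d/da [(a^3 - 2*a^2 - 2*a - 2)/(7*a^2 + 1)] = (7*a^4 + 17*a^2 + 24*a - 2)/(49*a^4 + 14*a^2 + 1)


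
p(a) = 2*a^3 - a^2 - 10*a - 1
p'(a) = 6*a^2 - 2*a - 10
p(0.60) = -6.93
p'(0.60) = -9.04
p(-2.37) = -9.54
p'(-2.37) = 28.44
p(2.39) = -3.31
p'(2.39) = 19.49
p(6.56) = 454.97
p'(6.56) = 235.08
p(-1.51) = 4.93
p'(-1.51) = 6.70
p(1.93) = -9.65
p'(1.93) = 8.49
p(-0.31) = 1.94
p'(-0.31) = -8.80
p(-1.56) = 4.57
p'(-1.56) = 7.72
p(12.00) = 3191.00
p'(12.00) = 830.00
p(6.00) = 335.00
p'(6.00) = 194.00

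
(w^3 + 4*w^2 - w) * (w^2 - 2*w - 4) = w^5 + 2*w^4 - 13*w^3 - 14*w^2 + 4*w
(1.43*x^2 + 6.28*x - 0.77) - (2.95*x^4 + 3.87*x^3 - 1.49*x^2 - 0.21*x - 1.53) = -2.95*x^4 - 3.87*x^3 + 2.92*x^2 + 6.49*x + 0.76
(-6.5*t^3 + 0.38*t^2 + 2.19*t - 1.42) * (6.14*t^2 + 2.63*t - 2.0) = -39.91*t^5 - 14.7618*t^4 + 27.446*t^3 - 3.7191*t^2 - 8.1146*t + 2.84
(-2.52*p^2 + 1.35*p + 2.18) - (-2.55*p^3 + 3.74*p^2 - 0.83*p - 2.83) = 2.55*p^3 - 6.26*p^2 + 2.18*p + 5.01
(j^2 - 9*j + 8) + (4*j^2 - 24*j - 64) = 5*j^2 - 33*j - 56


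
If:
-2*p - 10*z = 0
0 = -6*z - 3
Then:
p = 5/2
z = -1/2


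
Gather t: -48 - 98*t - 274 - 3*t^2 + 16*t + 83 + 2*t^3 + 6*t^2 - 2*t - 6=2*t^3 + 3*t^2 - 84*t - 245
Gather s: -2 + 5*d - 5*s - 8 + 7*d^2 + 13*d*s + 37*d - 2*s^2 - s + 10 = 7*d^2 + 42*d - 2*s^2 + s*(13*d - 6)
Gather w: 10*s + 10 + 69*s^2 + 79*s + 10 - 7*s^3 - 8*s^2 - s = -7*s^3 + 61*s^2 + 88*s + 20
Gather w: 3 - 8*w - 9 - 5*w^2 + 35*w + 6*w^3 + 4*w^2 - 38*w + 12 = 6*w^3 - w^2 - 11*w + 6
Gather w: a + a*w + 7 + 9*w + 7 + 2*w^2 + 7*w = a + 2*w^2 + w*(a + 16) + 14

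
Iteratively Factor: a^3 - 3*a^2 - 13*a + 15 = (a - 5)*(a^2 + 2*a - 3) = (a - 5)*(a + 3)*(a - 1)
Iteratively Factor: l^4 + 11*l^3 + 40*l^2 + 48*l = (l + 3)*(l^3 + 8*l^2 + 16*l) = (l + 3)*(l + 4)*(l^2 + 4*l) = (l + 3)*(l + 4)^2*(l)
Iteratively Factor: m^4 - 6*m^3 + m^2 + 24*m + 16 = (m - 4)*(m^3 - 2*m^2 - 7*m - 4) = (m - 4)^2*(m^2 + 2*m + 1) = (m - 4)^2*(m + 1)*(m + 1)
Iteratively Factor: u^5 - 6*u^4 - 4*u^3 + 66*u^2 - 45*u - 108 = (u - 3)*(u^4 - 3*u^3 - 13*u^2 + 27*u + 36) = (u - 3)^2*(u^3 - 13*u - 12) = (u - 3)^2*(u + 1)*(u^2 - u - 12) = (u - 3)^2*(u + 1)*(u + 3)*(u - 4)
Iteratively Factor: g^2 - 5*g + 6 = (g - 2)*(g - 3)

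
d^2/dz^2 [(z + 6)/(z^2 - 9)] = 2*(4*z^2*(z + 6) - 3*(z + 2)*(z^2 - 9))/(z^2 - 9)^3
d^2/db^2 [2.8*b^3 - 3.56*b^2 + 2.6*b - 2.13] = 16.8*b - 7.12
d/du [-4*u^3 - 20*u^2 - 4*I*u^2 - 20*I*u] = -12*u^2 - 8*u*(5 + I) - 20*I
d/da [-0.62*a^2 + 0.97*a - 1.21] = 0.97 - 1.24*a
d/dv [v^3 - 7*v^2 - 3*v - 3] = 3*v^2 - 14*v - 3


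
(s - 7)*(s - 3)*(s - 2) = s^3 - 12*s^2 + 41*s - 42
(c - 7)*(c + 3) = c^2 - 4*c - 21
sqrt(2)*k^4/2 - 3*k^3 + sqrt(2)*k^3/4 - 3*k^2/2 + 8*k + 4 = (k + 1/2)*(k - 2*sqrt(2))^2*(sqrt(2)*k/2 + 1)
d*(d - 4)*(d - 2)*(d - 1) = d^4 - 7*d^3 + 14*d^2 - 8*d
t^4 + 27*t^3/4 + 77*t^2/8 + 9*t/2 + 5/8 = (t + 1/4)*(t + 1/2)*(t + 1)*(t + 5)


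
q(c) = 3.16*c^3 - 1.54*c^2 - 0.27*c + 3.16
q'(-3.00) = 94.29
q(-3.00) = -95.21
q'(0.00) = -0.27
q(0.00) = 3.16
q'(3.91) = 132.62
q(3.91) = 167.45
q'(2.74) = 62.46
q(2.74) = 55.86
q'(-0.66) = 5.89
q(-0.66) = 1.76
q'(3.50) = 105.08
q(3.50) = 118.84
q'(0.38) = -0.07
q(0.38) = 3.01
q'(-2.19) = 51.94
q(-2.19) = -36.83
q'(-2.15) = 50.17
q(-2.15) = -34.78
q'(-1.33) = 20.60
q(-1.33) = -6.64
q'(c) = 9.48*c^2 - 3.08*c - 0.27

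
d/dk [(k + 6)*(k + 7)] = 2*k + 13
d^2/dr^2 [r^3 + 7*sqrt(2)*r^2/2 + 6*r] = 6*r + 7*sqrt(2)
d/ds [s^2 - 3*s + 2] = 2*s - 3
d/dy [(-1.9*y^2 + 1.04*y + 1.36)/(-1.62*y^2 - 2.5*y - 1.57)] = (6.4348*y^2 + 10.3724*y + 1.7672)/(2.6244*y^4 + 8.1*y^3 + 11.3368*y^2 + 7.85*y + 2.4649)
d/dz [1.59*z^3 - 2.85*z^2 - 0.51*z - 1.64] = 4.77*z^2 - 5.7*z - 0.51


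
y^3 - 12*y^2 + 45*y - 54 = (y - 6)*(y - 3)^2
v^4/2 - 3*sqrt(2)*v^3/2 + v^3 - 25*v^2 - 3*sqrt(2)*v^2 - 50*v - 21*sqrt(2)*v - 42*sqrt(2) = (v/2 + 1)*(v - 7*sqrt(2))*(v + sqrt(2))*(v + 3*sqrt(2))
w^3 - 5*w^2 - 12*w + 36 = (w - 6)*(w - 2)*(w + 3)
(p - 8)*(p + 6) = p^2 - 2*p - 48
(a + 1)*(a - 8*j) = a^2 - 8*a*j + a - 8*j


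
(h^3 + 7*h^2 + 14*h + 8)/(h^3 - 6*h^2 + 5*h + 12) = (h^2 + 6*h + 8)/(h^2 - 7*h + 12)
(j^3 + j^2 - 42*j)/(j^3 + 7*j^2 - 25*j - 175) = j*(j - 6)/(j^2 - 25)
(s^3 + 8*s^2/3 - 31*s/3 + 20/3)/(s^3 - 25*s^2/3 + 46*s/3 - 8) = (s + 5)/(s - 6)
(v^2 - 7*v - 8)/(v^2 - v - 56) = (v + 1)/(v + 7)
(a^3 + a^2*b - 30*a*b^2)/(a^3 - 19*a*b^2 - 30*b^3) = a*(a + 6*b)/(a^2 + 5*a*b + 6*b^2)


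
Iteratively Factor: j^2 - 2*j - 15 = (j + 3)*(j - 5)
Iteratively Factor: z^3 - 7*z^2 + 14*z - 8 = (z - 4)*(z^2 - 3*z + 2) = (z - 4)*(z - 1)*(z - 2)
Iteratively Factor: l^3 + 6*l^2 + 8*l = (l + 2)*(l^2 + 4*l) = (l + 2)*(l + 4)*(l)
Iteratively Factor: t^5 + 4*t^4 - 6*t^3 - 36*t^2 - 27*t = (t + 1)*(t^4 + 3*t^3 - 9*t^2 - 27*t) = (t + 1)*(t + 3)*(t^3 - 9*t) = t*(t + 1)*(t + 3)*(t^2 - 9) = t*(t + 1)*(t + 3)^2*(t - 3)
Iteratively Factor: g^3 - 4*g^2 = (g)*(g^2 - 4*g) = g*(g - 4)*(g)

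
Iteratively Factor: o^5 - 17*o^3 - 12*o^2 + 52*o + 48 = (o - 2)*(o^4 + 2*o^3 - 13*o^2 - 38*o - 24) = (o - 2)*(o + 3)*(o^3 - o^2 - 10*o - 8) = (o - 2)*(o + 1)*(o + 3)*(o^2 - 2*o - 8) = (o - 4)*(o - 2)*(o + 1)*(o + 3)*(o + 2)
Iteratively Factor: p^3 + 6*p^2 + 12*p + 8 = (p + 2)*(p^2 + 4*p + 4) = (p + 2)^2*(p + 2)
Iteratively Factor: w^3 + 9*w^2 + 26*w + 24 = (w + 4)*(w^2 + 5*w + 6) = (w + 3)*(w + 4)*(w + 2)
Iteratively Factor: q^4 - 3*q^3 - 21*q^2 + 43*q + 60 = (q + 4)*(q^3 - 7*q^2 + 7*q + 15) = (q - 3)*(q + 4)*(q^2 - 4*q - 5) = (q - 5)*(q - 3)*(q + 4)*(q + 1)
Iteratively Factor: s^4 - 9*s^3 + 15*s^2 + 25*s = (s)*(s^3 - 9*s^2 + 15*s + 25) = s*(s + 1)*(s^2 - 10*s + 25) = s*(s - 5)*(s + 1)*(s - 5)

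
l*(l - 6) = l^2 - 6*l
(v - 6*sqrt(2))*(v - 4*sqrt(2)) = v^2 - 10*sqrt(2)*v + 48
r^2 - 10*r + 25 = (r - 5)^2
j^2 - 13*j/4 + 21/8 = (j - 7/4)*(j - 3/2)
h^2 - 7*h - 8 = (h - 8)*(h + 1)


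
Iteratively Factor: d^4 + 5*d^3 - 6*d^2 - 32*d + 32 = (d + 4)*(d^3 + d^2 - 10*d + 8) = (d + 4)^2*(d^2 - 3*d + 2) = (d - 2)*(d + 4)^2*(d - 1)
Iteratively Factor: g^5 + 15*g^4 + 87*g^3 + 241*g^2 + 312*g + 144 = (g + 3)*(g^4 + 12*g^3 + 51*g^2 + 88*g + 48) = (g + 3)*(g + 4)*(g^3 + 8*g^2 + 19*g + 12) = (g + 3)^2*(g + 4)*(g^2 + 5*g + 4) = (g + 1)*(g + 3)^2*(g + 4)*(g + 4)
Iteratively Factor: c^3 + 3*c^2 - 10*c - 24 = (c + 2)*(c^2 + c - 12) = (c + 2)*(c + 4)*(c - 3)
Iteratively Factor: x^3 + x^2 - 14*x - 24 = (x + 3)*(x^2 - 2*x - 8) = (x - 4)*(x + 3)*(x + 2)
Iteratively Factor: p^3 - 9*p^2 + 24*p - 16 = (p - 4)*(p^2 - 5*p + 4) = (p - 4)^2*(p - 1)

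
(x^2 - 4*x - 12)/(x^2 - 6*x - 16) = (x - 6)/(x - 8)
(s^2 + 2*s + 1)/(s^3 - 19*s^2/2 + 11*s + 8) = 2*(s^2 + 2*s + 1)/(2*s^3 - 19*s^2 + 22*s + 16)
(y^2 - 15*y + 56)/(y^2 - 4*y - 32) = (y - 7)/(y + 4)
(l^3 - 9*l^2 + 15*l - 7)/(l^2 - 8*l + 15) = (l^3 - 9*l^2 + 15*l - 7)/(l^2 - 8*l + 15)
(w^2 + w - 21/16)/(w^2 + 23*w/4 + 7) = (w - 3/4)/(w + 4)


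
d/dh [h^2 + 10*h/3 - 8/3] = 2*h + 10/3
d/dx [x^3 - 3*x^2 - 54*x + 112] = 3*x^2 - 6*x - 54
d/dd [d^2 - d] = 2*d - 1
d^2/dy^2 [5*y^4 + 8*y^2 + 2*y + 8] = 60*y^2 + 16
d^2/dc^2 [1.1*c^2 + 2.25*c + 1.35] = 2.20000000000000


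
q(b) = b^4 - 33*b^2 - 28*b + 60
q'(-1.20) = 44.29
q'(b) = 4*b^3 - 66*b - 28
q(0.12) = 56.17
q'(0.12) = -35.91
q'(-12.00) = -6148.00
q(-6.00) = 336.00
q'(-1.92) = 70.41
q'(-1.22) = 45.26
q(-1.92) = 5.70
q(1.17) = -16.06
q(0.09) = 57.21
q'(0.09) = -33.94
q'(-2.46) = 74.81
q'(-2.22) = 74.76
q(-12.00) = 16380.00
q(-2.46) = -34.20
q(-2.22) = -16.19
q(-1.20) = 48.15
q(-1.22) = 47.26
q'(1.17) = -98.81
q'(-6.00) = -496.00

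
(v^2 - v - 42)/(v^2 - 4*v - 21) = (v + 6)/(v + 3)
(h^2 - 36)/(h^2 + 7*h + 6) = (h - 6)/(h + 1)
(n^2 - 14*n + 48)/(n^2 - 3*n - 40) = (n - 6)/(n + 5)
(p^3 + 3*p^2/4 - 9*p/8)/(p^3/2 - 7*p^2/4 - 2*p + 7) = p*(8*p^2 + 6*p - 9)/(2*(2*p^3 - 7*p^2 - 8*p + 28))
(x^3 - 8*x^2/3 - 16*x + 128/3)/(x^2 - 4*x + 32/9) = 3*(x^2 - 16)/(3*x - 4)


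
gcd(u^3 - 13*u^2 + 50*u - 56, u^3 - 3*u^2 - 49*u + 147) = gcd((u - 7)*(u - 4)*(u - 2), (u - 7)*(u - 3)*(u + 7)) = u - 7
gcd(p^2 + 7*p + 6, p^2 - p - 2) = p + 1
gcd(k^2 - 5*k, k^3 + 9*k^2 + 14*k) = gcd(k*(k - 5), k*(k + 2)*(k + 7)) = k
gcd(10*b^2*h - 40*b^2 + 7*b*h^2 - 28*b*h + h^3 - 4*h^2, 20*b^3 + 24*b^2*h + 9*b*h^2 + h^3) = 10*b^2 + 7*b*h + h^2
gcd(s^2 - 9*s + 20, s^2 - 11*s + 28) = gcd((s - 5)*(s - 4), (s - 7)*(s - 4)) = s - 4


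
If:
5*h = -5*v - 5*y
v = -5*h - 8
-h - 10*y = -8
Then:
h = -72/41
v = 32/41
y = 40/41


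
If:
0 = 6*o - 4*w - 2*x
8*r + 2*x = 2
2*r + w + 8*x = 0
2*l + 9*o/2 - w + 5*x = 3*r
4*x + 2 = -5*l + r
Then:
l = -7/54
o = 71/81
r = 17/54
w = 13/9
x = -7/27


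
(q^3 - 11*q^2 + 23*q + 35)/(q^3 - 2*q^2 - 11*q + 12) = (q^3 - 11*q^2 + 23*q + 35)/(q^3 - 2*q^2 - 11*q + 12)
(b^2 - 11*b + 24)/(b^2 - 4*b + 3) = (b - 8)/(b - 1)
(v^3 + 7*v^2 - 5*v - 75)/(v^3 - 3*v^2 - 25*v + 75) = (v + 5)/(v - 5)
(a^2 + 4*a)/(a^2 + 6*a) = (a + 4)/(a + 6)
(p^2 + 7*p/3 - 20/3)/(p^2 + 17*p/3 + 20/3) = (3*p - 5)/(3*p + 5)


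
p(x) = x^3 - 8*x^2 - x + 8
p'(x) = 3*x^2 - 16*x - 1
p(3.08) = -41.75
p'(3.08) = -21.82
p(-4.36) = -222.60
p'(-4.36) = 125.79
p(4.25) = -63.98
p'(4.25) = -14.81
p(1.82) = -14.29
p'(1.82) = -20.18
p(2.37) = -25.99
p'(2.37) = -22.07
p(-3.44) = -123.94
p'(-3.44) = 89.54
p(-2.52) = -56.29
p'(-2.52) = 58.37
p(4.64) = -68.98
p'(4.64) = -10.65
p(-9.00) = -1360.00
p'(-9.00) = 386.00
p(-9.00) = -1360.00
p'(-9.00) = 386.00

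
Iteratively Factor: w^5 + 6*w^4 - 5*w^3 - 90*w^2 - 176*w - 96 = (w + 3)*(w^4 + 3*w^3 - 14*w^2 - 48*w - 32) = (w + 2)*(w + 3)*(w^3 + w^2 - 16*w - 16) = (w - 4)*(w + 2)*(w + 3)*(w^2 + 5*w + 4) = (w - 4)*(w + 1)*(w + 2)*(w + 3)*(w + 4)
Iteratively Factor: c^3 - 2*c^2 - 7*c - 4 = (c + 1)*(c^2 - 3*c - 4) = (c - 4)*(c + 1)*(c + 1)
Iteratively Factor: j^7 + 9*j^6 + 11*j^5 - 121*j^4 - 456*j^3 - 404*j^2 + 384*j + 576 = (j + 2)*(j^6 + 7*j^5 - 3*j^4 - 115*j^3 - 226*j^2 + 48*j + 288) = (j + 2)*(j + 3)*(j^5 + 4*j^4 - 15*j^3 - 70*j^2 - 16*j + 96) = (j + 2)*(j + 3)^2*(j^4 + j^3 - 18*j^2 - 16*j + 32) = (j + 2)^2*(j + 3)^2*(j^3 - j^2 - 16*j + 16) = (j - 4)*(j + 2)^2*(j + 3)^2*(j^2 + 3*j - 4) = (j - 4)*(j + 2)^2*(j + 3)^2*(j + 4)*(j - 1)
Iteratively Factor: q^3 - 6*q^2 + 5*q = (q - 1)*(q^2 - 5*q) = (q - 5)*(q - 1)*(q)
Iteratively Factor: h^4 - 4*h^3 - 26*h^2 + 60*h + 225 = (h + 3)*(h^3 - 7*h^2 - 5*h + 75) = (h - 5)*(h + 3)*(h^2 - 2*h - 15) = (h - 5)^2*(h + 3)*(h + 3)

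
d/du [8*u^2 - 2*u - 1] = 16*u - 2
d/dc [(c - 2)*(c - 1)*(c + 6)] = 3*c^2 + 6*c - 16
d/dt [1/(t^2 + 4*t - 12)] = 2*(-t - 2)/(t^2 + 4*t - 12)^2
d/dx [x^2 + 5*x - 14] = 2*x + 5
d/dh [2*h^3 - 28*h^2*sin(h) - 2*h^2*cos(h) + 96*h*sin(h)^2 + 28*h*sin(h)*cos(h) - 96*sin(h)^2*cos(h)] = 2*h^2*sin(h) - 28*h^2*cos(h) + 6*h^2 - 56*h*sin(h) + 96*h*sin(2*h) - 4*h*cos(h) + 28*h*cos(2*h) + 24*sin(h) + 14*sin(2*h) - 72*sin(3*h) - 48*cos(2*h) + 48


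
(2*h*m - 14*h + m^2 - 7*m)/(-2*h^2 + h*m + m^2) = (7 - m)/(h - m)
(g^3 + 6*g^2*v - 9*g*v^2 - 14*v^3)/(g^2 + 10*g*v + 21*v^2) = (g^2 - g*v - 2*v^2)/(g + 3*v)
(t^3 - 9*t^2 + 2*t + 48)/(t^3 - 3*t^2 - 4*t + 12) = (t - 8)/(t - 2)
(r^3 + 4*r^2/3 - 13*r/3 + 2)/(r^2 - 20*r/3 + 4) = (r^2 + 2*r - 3)/(r - 6)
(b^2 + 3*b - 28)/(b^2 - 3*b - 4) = (b + 7)/(b + 1)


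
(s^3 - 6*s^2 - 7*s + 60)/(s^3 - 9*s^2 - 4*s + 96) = (s - 5)/(s - 8)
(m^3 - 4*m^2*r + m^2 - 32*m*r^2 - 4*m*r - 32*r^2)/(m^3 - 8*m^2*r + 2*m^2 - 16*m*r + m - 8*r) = (m + 4*r)/(m + 1)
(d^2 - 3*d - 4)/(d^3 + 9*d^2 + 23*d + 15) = (d - 4)/(d^2 + 8*d + 15)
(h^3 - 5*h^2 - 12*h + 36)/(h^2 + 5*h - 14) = (h^2 - 3*h - 18)/(h + 7)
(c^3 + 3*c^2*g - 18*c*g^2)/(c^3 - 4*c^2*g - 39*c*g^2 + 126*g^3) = c/(c - 7*g)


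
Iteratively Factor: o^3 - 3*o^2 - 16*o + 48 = (o - 3)*(o^2 - 16) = (o - 4)*(o - 3)*(o + 4)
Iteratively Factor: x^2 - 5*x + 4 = (x - 4)*(x - 1)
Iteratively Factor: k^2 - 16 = (k - 4)*(k + 4)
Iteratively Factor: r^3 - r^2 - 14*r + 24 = (r + 4)*(r^2 - 5*r + 6) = (r - 3)*(r + 4)*(r - 2)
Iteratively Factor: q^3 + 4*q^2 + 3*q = (q + 1)*(q^2 + 3*q) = q*(q + 1)*(q + 3)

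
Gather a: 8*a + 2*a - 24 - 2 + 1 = 10*a - 25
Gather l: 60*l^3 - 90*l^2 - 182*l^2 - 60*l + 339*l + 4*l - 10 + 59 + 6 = 60*l^3 - 272*l^2 + 283*l + 55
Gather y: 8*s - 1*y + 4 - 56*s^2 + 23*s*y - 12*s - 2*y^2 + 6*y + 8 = -56*s^2 - 4*s - 2*y^2 + y*(23*s + 5) + 12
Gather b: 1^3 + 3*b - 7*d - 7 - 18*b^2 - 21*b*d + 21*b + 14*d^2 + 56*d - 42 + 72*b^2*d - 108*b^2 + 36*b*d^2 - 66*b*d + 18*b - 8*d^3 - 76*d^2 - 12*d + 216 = b^2*(72*d - 126) + b*(36*d^2 - 87*d + 42) - 8*d^3 - 62*d^2 + 37*d + 168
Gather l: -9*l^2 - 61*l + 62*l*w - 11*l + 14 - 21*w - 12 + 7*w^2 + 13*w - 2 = -9*l^2 + l*(62*w - 72) + 7*w^2 - 8*w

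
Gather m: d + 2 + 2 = d + 4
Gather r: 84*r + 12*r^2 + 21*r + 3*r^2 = 15*r^2 + 105*r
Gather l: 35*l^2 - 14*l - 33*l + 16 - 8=35*l^2 - 47*l + 8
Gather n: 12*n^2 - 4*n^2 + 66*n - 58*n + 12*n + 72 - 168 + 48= 8*n^2 + 20*n - 48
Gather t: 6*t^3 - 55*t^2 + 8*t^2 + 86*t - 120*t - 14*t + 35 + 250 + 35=6*t^3 - 47*t^2 - 48*t + 320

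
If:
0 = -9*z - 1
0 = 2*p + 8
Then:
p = -4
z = -1/9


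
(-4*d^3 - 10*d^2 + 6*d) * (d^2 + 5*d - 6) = -4*d^5 - 30*d^4 - 20*d^3 + 90*d^2 - 36*d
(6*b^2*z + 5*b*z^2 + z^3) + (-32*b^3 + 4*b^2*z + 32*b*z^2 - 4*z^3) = -32*b^3 + 10*b^2*z + 37*b*z^2 - 3*z^3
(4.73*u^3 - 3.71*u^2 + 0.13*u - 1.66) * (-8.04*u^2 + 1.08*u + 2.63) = -38.0292*u^5 + 34.9368*u^4 + 7.3879*u^3 + 3.7295*u^2 - 1.4509*u - 4.3658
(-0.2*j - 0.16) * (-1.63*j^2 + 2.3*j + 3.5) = 0.326*j^3 - 0.1992*j^2 - 1.068*j - 0.56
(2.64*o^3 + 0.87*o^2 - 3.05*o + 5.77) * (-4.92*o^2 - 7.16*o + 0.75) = -12.9888*o^5 - 23.1828*o^4 + 10.7568*o^3 - 5.8979*o^2 - 43.6007*o + 4.3275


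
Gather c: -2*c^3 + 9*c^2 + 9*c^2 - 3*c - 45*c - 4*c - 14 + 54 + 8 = -2*c^3 + 18*c^2 - 52*c + 48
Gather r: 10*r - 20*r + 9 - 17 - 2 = -10*r - 10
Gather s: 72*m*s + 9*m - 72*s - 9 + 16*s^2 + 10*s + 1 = 9*m + 16*s^2 + s*(72*m - 62) - 8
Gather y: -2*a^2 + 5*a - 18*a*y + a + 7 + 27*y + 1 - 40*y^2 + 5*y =-2*a^2 + 6*a - 40*y^2 + y*(32 - 18*a) + 8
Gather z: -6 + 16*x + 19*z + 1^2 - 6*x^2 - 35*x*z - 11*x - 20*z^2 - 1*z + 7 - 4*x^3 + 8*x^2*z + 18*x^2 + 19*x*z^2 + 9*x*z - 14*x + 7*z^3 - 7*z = -4*x^3 + 12*x^2 - 9*x + 7*z^3 + z^2*(19*x - 20) + z*(8*x^2 - 26*x + 11) + 2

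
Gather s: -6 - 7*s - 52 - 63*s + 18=-70*s - 40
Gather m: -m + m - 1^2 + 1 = 0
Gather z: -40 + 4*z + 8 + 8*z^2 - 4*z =8*z^2 - 32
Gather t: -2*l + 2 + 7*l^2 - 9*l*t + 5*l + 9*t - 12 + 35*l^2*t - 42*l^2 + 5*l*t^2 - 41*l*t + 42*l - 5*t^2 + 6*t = -35*l^2 + 45*l + t^2*(5*l - 5) + t*(35*l^2 - 50*l + 15) - 10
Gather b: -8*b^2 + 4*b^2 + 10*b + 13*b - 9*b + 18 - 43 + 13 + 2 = -4*b^2 + 14*b - 10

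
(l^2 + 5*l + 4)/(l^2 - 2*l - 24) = (l + 1)/(l - 6)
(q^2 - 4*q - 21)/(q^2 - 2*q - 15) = (q - 7)/(q - 5)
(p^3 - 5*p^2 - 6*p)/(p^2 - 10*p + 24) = p*(p + 1)/(p - 4)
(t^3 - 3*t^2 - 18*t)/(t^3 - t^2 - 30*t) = (t + 3)/(t + 5)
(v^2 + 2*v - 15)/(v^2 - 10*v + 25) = (v^2 + 2*v - 15)/(v^2 - 10*v + 25)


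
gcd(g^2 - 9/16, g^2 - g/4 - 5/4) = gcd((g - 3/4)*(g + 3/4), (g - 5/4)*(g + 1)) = 1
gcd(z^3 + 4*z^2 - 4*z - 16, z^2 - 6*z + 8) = z - 2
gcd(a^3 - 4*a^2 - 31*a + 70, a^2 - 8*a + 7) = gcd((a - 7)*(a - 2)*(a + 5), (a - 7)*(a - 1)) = a - 7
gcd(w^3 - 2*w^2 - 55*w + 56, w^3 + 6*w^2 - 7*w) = w^2 + 6*w - 7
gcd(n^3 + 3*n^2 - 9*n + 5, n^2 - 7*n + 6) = n - 1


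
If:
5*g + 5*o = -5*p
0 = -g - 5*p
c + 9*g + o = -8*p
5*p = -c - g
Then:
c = 0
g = 0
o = 0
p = 0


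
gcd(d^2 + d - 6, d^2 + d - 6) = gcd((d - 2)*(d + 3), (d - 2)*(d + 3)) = d^2 + d - 6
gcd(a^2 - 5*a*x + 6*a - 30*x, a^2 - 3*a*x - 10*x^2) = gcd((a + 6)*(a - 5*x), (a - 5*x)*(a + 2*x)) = -a + 5*x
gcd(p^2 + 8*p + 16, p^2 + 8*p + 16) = p^2 + 8*p + 16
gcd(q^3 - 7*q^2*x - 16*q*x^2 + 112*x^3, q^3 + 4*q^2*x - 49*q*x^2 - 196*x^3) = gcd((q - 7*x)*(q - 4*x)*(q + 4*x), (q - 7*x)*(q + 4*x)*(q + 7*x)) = -q^2 + 3*q*x + 28*x^2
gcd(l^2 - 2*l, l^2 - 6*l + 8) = l - 2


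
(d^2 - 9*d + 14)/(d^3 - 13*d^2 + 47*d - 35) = (d - 2)/(d^2 - 6*d + 5)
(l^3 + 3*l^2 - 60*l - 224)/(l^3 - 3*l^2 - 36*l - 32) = (l + 7)/(l + 1)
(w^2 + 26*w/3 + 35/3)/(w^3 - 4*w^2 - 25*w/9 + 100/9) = 3*(w + 7)/(3*w^2 - 17*w + 20)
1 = 1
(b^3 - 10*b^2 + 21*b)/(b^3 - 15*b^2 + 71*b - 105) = b/(b - 5)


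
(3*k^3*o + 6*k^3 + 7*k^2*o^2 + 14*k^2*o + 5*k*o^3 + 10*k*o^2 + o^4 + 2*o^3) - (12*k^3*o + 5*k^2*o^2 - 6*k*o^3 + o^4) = -9*k^3*o + 6*k^3 + 2*k^2*o^2 + 14*k^2*o + 11*k*o^3 + 10*k*o^2 + 2*o^3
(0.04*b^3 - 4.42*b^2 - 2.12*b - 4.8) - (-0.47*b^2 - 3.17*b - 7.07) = 0.04*b^3 - 3.95*b^2 + 1.05*b + 2.27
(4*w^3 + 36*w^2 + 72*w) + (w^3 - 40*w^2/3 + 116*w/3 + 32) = 5*w^3 + 68*w^2/3 + 332*w/3 + 32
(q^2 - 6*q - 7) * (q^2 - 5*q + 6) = q^4 - 11*q^3 + 29*q^2 - q - 42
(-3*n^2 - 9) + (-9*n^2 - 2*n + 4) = -12*n^2 - 2*n - 5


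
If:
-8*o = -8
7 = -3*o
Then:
No Solution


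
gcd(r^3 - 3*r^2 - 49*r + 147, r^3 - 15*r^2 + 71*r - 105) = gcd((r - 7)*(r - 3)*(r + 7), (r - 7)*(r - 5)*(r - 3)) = r^2 - 10*r + 21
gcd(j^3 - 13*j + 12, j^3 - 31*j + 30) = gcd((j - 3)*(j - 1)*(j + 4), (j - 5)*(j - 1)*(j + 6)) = j - 1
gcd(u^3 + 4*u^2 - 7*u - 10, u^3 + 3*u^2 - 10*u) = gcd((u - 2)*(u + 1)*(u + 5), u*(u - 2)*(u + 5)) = u^2 + 3*u - 10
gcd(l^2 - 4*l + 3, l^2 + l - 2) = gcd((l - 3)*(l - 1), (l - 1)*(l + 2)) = l - 1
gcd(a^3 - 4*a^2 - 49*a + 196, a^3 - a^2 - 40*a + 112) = a^2 + 3*a - 28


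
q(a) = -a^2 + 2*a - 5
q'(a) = 2 - 2*a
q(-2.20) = -14.24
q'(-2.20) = 6.40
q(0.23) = -4.59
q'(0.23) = 1.54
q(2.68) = -6.82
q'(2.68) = -3.36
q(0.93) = -4.00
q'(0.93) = 0.14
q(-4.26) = -31.67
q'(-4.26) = 10.52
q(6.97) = -39.64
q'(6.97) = -11.94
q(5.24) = -21.98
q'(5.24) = -8.48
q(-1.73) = -11.45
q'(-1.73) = 5.46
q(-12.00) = -173.00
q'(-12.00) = 26.00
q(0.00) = -5.00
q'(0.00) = 2.00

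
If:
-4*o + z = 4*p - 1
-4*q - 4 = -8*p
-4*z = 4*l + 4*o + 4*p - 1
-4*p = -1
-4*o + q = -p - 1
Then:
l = -15/16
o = 3/16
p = 1/4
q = -1/2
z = 3/4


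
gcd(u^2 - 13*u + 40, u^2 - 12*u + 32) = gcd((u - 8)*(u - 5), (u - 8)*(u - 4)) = u - 8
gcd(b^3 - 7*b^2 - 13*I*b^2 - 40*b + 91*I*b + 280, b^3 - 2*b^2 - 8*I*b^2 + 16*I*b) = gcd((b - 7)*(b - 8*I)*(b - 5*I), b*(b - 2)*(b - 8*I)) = b - 8*I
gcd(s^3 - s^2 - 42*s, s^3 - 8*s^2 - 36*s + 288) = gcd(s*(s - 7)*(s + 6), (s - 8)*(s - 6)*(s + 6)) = s + 6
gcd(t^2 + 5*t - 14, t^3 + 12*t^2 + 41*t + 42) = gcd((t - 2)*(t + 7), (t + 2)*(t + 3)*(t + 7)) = t + 7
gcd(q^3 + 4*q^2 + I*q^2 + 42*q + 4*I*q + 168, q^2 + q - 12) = q + 4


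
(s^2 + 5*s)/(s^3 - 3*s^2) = (s + 5)/(s*(s - 3))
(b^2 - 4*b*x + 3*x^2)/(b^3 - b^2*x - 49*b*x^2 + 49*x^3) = (-b + 3*x)/(-b^2 + 49*x^2)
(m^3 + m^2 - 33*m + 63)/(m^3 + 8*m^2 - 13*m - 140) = (m^2 - 6*m + 9)/(m^2 + m - 20)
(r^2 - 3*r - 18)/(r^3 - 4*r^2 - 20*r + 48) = (r + 3)/(r^2 + 2*r - 8)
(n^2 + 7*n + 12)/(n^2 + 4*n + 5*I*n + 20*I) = (n + 3)/(n + 5*I)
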